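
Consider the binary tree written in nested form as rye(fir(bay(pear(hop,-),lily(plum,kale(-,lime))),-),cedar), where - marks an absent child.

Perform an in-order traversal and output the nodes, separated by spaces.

hop pear bay plum lily kale lime fir rye cedar

In-order visits the left subtree, then the node, then the right subtree.
At rye: go left to fir.
  At fir: go left to bay.
    At bay: go left to pear.
      At pear: go left to hop.
        hop is a leaf — visit hop.
      Visit pear.
      At pear: no right child.
    Visit bay.
    At bay: go right to lily.
      At lily: go left to plum.
        plum is a leaf — visit plum.
      Visit lily.
      At lily: go right to kale.
        At kale: no left child.
        Visit kale.
        At kale: go right to lime.
          lime is a leaf — visit lime.
  Visit fir.
  At fir: no right child.
Visit rye.
At rye: go right to cedar.
  cedar is a leaf — visit cedar.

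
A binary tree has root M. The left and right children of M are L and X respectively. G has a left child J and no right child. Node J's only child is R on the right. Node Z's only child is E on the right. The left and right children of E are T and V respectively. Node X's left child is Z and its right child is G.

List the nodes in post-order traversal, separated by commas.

Post-order visits the left subtree, then the right subtree, then the node.
At M: go left to L.
  L is a leaf — visit L.
At M: go right to X.
  At X: go left to Z.
    At Z: no left child.
    At Z: go right to E.
      At E: go left to T.
        T is a leaf — visit T.
      At E: go right to V.
        V is a leaf — visit V.
      Visit E.
    Visit Z.
  At X: go right to G.
    At G: go left to J.
      At J: no left child.
      At J: go right to R.
        R is a leaf — visit R.
      Visit J.
    At G: no right child.
    Visit G.
  Visit X.
Visit M.

L, T, V, E, Z, R, J, G, X, M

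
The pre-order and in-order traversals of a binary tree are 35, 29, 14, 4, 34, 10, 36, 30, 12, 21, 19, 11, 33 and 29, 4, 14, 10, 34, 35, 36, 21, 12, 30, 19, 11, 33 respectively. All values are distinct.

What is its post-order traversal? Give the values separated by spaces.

The first element of pre-order is the root; it splits in-order into left and right subtrees.
Root 35: left subtree has 5 nodes {29, 4, 14, 10, 34}, right has 7 {36, 21, 12, 30, 19, 11, 33}.
  Root 29: left subtree has 0 nodes { }, right has 4 {4, 14, 10, 34}.
    Root 14: left subtree has 1 node {4}, right has 2 {10, 34}.
      Root 34: left subtree has 1 node {10}, right has 0 { }.
  Root 36: left subtree has 0 nodes { }, right has 6 {21, 12, 30, 19, 11, 33}.
    Root 30: left subtree has 2 nodes {21, 12}, right has 3 {19, 11, 33}.
      Root 12: left subtree has 1 node {21}, right has 0 { }.
      Root 19: left subtree has 0 nodes { }, right has 2 {11, 33}.
        Root 11: left subtree has 0 nodes { }, right has 1 {33}.

4 10 34 14 29 21 12 33 11 19 30 36 35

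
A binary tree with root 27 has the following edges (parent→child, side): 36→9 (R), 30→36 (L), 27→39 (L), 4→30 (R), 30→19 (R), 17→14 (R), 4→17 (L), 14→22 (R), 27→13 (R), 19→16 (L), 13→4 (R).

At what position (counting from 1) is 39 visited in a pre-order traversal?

Pre-order visits the node, then its left subtree, then its right subtree.
Visit 27.
At 27: go left to 39.
  39 is a leaf — visit 39.
At 27: go right to 13.
  Visit 13.
  At 13: no left child.
  At 13: go right to 4.
    Visit 4.
    At 4: go left to 17.
      Visit 17.
      At 17: no left child.
      At 17: go right to 14.
        Visit 14.
        At 14: no left child.
        At 14: go right to 22.
          22 is a leaf — visit 22.
    At 4: go right to 30.
      Visit 30.
      At 30: go left to 36.
        Visit 36.
        At 36: no left child.
        At 36: go right to 9.
          9 is a leaf — visit 9.
      At 30: go right to 19.
        Visit 19.
        At 19: go left to 16.
          16 is a leaf — visit 16.
        At 19: no right child.
Full pre-order sequence: 27, 39, 13, 4, 17, 14, 22, 30, 36, 9, 19, 16.

2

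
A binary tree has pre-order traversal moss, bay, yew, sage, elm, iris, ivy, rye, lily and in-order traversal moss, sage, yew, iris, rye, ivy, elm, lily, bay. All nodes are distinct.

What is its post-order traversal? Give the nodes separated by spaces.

The first element of pre-order is the root; it splits in-order into left and right subtrees.
Root moss: left subtree has 0 nodes { }, right has 8 {sage, yew, iris, rye, ivy, elm, lily, bay}.
  Root bay: left subtree has 7 nodes {sage, yew, iris, rye, ivy, elm, lily}, right has 0 { }.
    Root yew: left subtree has 1 node {sage}, right has 5 {iris, rye, ivy, elm, lily}.
      Root elm: left subtree has 3 nodes {iris, rye, ivy}, right has 1 {lily}.
        Root iris: left subtree has 0 nodes { }, right has 2 {rye, ivy}.
          Root ivy: left subtree has 1 node {rye}, right has 0 { }.

sage rye ivy iris lily elm yew bay moss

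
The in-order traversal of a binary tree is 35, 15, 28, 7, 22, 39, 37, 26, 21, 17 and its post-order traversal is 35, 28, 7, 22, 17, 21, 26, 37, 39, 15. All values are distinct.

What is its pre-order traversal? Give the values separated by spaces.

The last element of post-order is the root; it splits in-order into left and right subtrees.
Root 15: left subtree has 1 node {35}, right has 8 {28, 7, 22, 39, 37, 26, 21, 17}.
  Root 39: left subtree has 3 nodes {28, 7, 22}, right has 4 {37, 26, 21, 17}.
    Root 22: left subtree has 2 nodes {28, 7}, right has 0 { }.
      Root 7: left subtree has 1 node {28}, right has 0 { }.
    Root 37: left subtree has 0 nodes { }, right has 3 {26, 21, 17}.
      Root 26: left subtree has 0 nodes { }, right has 2 {21, 17}.
        Root 21: left subtree has 0 nodes { }, right has 1 {17}.

15 35 39 22 7 28 37 26 21 17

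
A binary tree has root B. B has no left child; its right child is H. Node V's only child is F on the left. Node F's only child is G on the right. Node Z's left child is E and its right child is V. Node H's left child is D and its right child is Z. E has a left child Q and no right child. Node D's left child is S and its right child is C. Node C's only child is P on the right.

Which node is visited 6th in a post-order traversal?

E

Post-order visits the left subtree, then the right subtree, then the node.
At B: no left child.
At B: go right to H.
  At H: go left to D.
    At D: go left to S.
      S is a leaf — visit S.
    At D: go right to C.
      At C: no left child.
      At C: go right to P.
        P is a leaf — visit P.
      Visit C.
    Visit D.
  At H: go right to Z.
    At Z: go left to E.
      At E: go left to Q.
        Q is a leaf — visit Q.
      At E: no right child.
      Visit E.
    At Z: go right to V.
      At V: go left to F.
        At F: no left child.
        At F: go right to G.
          G is a leaf — visit G.
        Visit F.
      At V: no right child.
      Visit V.
    Visit Z.
  Visit H.
Visit B.
Full post-order sequence: S, P, C, D, Q, E, G, F, V, Z, H, B.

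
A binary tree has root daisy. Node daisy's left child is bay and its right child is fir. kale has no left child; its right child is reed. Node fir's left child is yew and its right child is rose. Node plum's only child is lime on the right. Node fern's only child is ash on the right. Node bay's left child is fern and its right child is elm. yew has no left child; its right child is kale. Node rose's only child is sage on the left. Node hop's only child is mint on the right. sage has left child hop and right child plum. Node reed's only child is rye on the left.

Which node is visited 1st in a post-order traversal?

ash

Post-order visits the left subtree, then the right subtree, then the node.
At daisy: go left to bay.
  At bay: go left to fern.
    At fern: no left child.
    At fern: go right to ash.
      ash is a leaf — visit ash.
    Visit fern.
  At bay: go right to elm.
    elm is a leaf — visit elm.
  Visit bay.
At daisy: go right to fir.
  At fir: go left to yew.
    At yew: no left child.
    At yew: go right to kale.
      At kale: no left child.
      At kale: go right to reed.
        At reed: go left to rye.
          rye is a leaf — visit rye.
        At reed: no right child.
        Visit reed.
      Visit kale.
    Visit yew.
  At fir: go right to rose.
    At rose: go left to sage.
      At sage: go left to hop.
        At hop: no left child.
        At hop: go right to mint.
          mint is a leaf — visit mint.
        Visit hop.
      At sage: go right to plum.
        At plum: no left child.
        At plum: go right to lime.
          lime is a leaf — visit lime.
        Visit plum.
      Visit sage.
    At rose: no right child.
    Visit rose.
  Visit fir.
Visit daisy.
Full post-order sequence: ash, fern, elm, bay, rye, reed, kale, yew, mint, hop, lime, plum, sage, rose, fir, daisy.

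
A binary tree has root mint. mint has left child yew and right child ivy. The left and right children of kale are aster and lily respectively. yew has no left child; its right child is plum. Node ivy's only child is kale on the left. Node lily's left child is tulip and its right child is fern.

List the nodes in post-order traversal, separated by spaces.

plum yew aster tulip fern lily kale ivy mint

Post-order visits the left subtree, then the right subtree, then the node.
At mint: go left to yew.
  At yew: no left child.
  At yew: go right to plum.
    plum is a leaf — visit plum.
  Visit yew.
At mint: go right to ivy.
  At ivy: go left to kale.
    At kale: go left to aster.
      aster is a leaf — visit aster.
    At kale: go right to lily.
      At lily: go left to tulip.
        tulip is a leaf — visit tulip.
      At lily: go right to fern.
        fern is a leaf — visit fern.
      Visit lily.
    Visit kale.
  At ivy: no right child.
  Visit ivy.
Visit mint.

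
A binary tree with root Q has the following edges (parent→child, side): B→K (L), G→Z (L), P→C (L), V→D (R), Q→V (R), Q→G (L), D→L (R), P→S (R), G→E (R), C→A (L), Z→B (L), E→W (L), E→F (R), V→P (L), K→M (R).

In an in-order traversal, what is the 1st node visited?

In-order visits the left subtree, then the node, then the right subtree.
At Q: go left to G.
  At G: go left to Z.
    At Z: go left to B.
      At B: go left to K.
        At K: no left child.
        Visit K.
        At K: go right to M.
          M is a leaf — visit M.
      Visit B.
      At B: no right child.
    Visit Z.
    At Z: no right child.
  Visit G.
  At G: go right to E.
    At E: go left to W.
      W is a leaf — visit W.
    Visit E.
    At E: go right to F.
      F is a leaf — visit F.
Visit Q.
At Q: go right to V.
  At V: go left to P.
    At P: go left to C.
      At C: go left to A.
        A is a leaf — visit A.
      Visit C.
      At C: no right child.
    Visit P.
    At P: go right to S.
      S is a leaf — visit S.
  Visit V.
  At V: go right to D.
    At D: no left child.
    Visit D.
    At D: go right to L.
      L is a leaf — visit L.
Full in-order sequence: K, M, B, Z, G, W, E, F, Q, A, C, P, S, V, D, L.

K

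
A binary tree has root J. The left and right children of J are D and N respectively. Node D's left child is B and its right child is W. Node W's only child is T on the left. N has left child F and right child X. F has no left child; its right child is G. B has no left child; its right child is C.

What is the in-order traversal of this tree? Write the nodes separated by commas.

B, C, D, T, W, J, F, G, N, X

In-order visits the left subtree, then the node, then the right subtree.
At J: go left to D.
  At D: go left to B.
    At B: no left child.
    Visit B.
    At B: go right to C.
      C is a leaf — visit C.
  Visit D.
  At D: go right to W.
    At W: go left to T.
      T is a leaf — visit T.
    Visit W.
    At W: no right child.
Visit J.
At J: go right to N.
  At N: go left to F.
    At F: no left child.
    Visit F.
    At F: go right to G.
      G is a leaf — visit G.
  Visit N.
  At N: go right to X.
    X is a leaf — visit X.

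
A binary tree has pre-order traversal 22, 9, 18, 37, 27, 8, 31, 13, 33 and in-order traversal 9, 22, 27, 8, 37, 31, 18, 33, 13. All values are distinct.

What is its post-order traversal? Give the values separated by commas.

The first element of pre-order is the root; it splits in-order into left and right subtrees.
Root 22: left subtree has 1 node {9}, right has 7 {27, 8, 37, 31, 18, 33, 13}.
  Root 18: left subtree has 4 nodes {27, 8, 37, 31}, right has 2 {33, 13}.
    Root 37: left subtree has 2 nodes {27, 8}, right has 1 {31}.
      Root 27: left subtree has 0 nodes { }, right has 1 {8}.
    Root 13: left subtree has 1 node {33}, right has 0 { }.

9, 8, 27, 31, 37, 33, 13, 18, 22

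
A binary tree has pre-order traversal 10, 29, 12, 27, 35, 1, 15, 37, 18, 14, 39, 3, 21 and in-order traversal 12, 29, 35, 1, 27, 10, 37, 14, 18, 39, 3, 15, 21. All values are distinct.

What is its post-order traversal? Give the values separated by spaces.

12 1 35 27 29 14 3 39 18 37 21 15 10

The first element of pre-order is the root; it splits in-order into left and right subtrees.
Root 10: left subtree has 5 nodes {12, 29, 35, 1, 27}, right has 7 {37, 14, 18, 39, 3, 15, 21}.
  Root 29: left subtree has 1 node {12}, right has 3 {35, 1, 27}.
    Root 27: left subtree has 2 nodes {35, 1}, right has 0 { }.
      Root 35: left subtree has 0 nodes { }, right has 1 {1}.
  Root 15: left subtree has 5 nodes {37, 14, 18, 39, 3}, right has 1 {21}.
    Root 37: left subtree has 0 nodes { }, right has 4 {14, 18, 39, 3}.
      Root 18: left subtree has 1 node {14}, right has 2 {39, 3}.
        Root 39: left subtree has 0 nodes { }, right has 1 {3}.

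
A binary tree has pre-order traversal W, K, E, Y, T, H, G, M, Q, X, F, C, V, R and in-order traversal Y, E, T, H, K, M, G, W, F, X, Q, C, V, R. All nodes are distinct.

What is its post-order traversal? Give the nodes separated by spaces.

The first element of pre-order is the root; it splits in-order into left and right subtrees.
Root W: left subtree has 7 nodes {Y, E, T, H, K, M, G}, right has 6 {F, X, Q, C, V, R}.
  Root K: left subtree has 4 nodes {Y, E, T, H}, right has 2 {M, G}.
    Root E: left subtree has 1 node {Y}, right has 2 {T, H}.
      Root T: left subtree has 0 nodes { }, right has 1 {H}.
    Root G: left subtree has 1 node {M}, right has 0 { }.
  Root Q: left subtree has 2 nodes {F, X}, right has 3 {C, V, R}.
    Root X: left subtree has 1 node {F}, right has 0 { }.
    Root C: left subtree has 0 nodes { }, right has 2 {V, R}.
      Root V: left subtree has 0 nodes { }, right has 1 {R}.

Y H T E M G K F X R V C Q W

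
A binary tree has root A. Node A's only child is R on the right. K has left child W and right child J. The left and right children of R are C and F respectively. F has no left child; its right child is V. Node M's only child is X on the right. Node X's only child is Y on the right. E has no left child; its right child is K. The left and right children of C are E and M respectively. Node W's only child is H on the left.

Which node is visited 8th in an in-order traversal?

In-order visits the left subtree, then the node, then the right subtree.
At A: no left child.
Visit A.
At A: go right to R.
  At R: go left to C.
    At C: go left to E.
      At E: no left child.
      Visit E.
      At E: go right to K.
        At K: go left to W.
          At W: go left to H.
            H is a leaf — visit H.
          Visit W.
          At W: no right child.
        Visit K.
        At K: go right to J.
          J is a leaf — visit J.
    Visit C.
    At C: go right to M.
      At M: no left child.
      Visit M.
      At M: go right to X.
        At X: no left child.
        Visit X.
        At X: go right to Y.
          Y is a leaf — visit Y.
  Visit R.
  At R: go right to F.
    At F: no left child.
    Visit F.
    At F: go right to V.
      V is a leaf — visit V.
Full in-order sequence: A, E, H, W, K, J, C, M, X, Y, R, F, V.

M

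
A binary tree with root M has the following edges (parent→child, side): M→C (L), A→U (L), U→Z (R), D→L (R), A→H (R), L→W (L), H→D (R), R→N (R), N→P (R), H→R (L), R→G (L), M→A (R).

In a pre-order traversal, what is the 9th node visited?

Pre-order visits the node, then its left subtree, then its right subtree.
Visit M.
At M: go left to C.
  C is a leaf — visit C.
At M: go right to A.
  Visit A.
  At A: go left to U.
    Visit U.
    At U: no left child.
    At U: go right to Z.
      Z is a leaf — visit Z.
  At A: go right to H.
    Visit H.
    At H: go left to R.
      Visit R.
      At R: go left to G.
        G is a leaf — visit G.
      At R: go right to N.
        Visit N.
        At N: no left child.
        At N: go right to P.
          P is a leaf — visit P.
    At H: go right to D.
      Visit D.
      At D: no left child.
      At D: go right to L.
        Visit L.
        At L: go left to W.
          W is a leaf — visit W.
        At L: no right child.
Full pre-order sequence: M, C, A, U, Z, H, R, G, N, P, D, L, W.

N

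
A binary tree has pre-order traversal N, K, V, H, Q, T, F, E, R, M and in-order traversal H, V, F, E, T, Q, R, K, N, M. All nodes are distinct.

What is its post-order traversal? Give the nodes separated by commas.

The first element of pre-order is the root; it splits in-order into left and right subtrees.
Root N: left subtree has 8 nodes {H, V, F, E, T, Q, R, K}, right has 1 {M}.
  Root K: left subtree has 7 nodes {H, V, F, E, T, Q, R}, right has 0 { }.
    Root V: left subtree has 1 node {H}, right has 5 {F, E, T, Q, R}.
      Root Q: left subtree has 3 nodes {F, E, T}, right has 1 {R}.
        Root T: left subtree has 2 nodes {F, E}, right has 0 { }.
          Root F: left subtree has 0 nodes { }, right has 1 {E}.

H, E, F, T, R, Q, V, K, M, N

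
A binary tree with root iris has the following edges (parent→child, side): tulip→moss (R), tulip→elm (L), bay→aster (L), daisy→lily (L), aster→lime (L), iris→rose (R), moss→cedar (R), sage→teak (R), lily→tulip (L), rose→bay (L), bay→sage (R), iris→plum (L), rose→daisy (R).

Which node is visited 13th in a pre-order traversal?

Pre-order visits the node, then its left subtree, then its right subtree.
Visit iris.
At iris: go left to plum.
  plum is a leaf — visit plum.
At iris: go right to rose.
  Visit rose.
  At rose: go left to bay.
    Visit bay.
    At bay: go left to aster.
      Visit aster.
      At aster: go left to lime.
        lime is a leaf — visit lime.
      At aster: no right child.
    At bay: go right to sage.
      Visit sage.
      At sage: no left child.
      At sage: go right to teak.
        teak is a leaf — visit teak.
  At rose: go right to daisy.
    Visit daisy.
    At daisy: go left to lily.
      Visit lily.
      At lily: go left to tulip.
        Visit tulip.
        At tulip: go left to elm.
          elm is a leaf — visit elm.
        At tulip: go right to moss.
          Visit moss.
          At moss: no left child.
          At moss: go right to cedar.
            cedar is a leaf — visit cedar.
      At lily: no right child.
    At daisy: no right child.
Full pre-order sequence: iris, plum, rose, bay, aster, lime, sage, teak, daisy, lily, tulip, elm, moss, cedar.

moss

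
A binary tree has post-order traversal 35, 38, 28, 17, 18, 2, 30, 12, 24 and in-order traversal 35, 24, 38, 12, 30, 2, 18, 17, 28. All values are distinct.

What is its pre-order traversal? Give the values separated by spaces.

The last element of post-order is the root; it splits in-order into left and right subtrees.
Root 24: left subtree has 1 node {35}, right has 7 {38, 12, 30, 2, 18, 17, 28}.
  Root 12: left subtree has 1 node {38}, right has 5 {30, 2, 18, 17, 28}.
    Root 30: left subtree has 0 nodes { }, right has 4 {2, 18, 17, 28}.
      Root 2: left subtree has 0 nodes { }, right has 3 {18, 17, 28}.
        Root 18: left subtree has 0 nodes { }, right has 2 {17, 28}.
          Root 17: left subtree has 0 nodes { }, right has 1 {28}.

24 35 12 38 30 2 18 17 28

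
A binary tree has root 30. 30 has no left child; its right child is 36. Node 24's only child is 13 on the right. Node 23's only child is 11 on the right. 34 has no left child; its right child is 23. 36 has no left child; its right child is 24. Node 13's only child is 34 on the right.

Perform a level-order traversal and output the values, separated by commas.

Level-order visits nodes level by level from the root, left to right within each level.
Level 0: 30
Level 1: 36
Level 2: 24
Level 3: 13
Level 4: 34
Level 5: 23
Level 6: 11

30, 36, 24, 13, 34, 23, 11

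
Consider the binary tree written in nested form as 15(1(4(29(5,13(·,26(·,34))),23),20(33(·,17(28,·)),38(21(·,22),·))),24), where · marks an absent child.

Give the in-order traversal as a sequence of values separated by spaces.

5 29 13 26 34 4 23 1 33 28 17 20 21 22 38 15 24

In-order visits the left subtree, then the node, then the right subtree.
At 15: go left to 1.
  At 1: go left to 4.
    At 4: go left to 29.
      At 29: go left to 5.
        5 is a leaf — visit 5.
      Visit 29.
      At 29: go right to 13.
        At 13: no left child.
        Visit 13.
        At 13: go right to 26.
          At 26: no left child.
          Visit 26.
          At 26: go right to 34.
            34 is a leaf — visit 34.
    Visit 4.
    At 4: go right to 23.
      23 is a leaf — visit 23.
  Visit 1.
  At 1: go right to 20.
    At 20: go left to 33.
      At 33: no left child.
      Visit 33.
      At 33: go right to 17.
        At 17: go left to 28.
          28 is a leaf — visit 28.
        Visit 17.
        At 17: no right child.
    Visit 20.
    At 20: go right to 38.
      At 38: go left to 21.
        At 21: no left child.
        Visit 21.
        At 21: go right to 22.
          22 is a leaf — visit 22.
      Visit 38.
      At 38: no right child.
Visit 15.
At 15: go right to 24.
  24 is a leaf — visit 24.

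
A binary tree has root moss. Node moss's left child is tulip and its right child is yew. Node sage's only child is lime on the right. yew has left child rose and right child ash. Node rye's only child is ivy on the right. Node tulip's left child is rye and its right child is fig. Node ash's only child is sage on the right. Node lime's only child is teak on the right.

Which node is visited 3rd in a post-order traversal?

Post-order visits the left subtree, then the right subtree, then the node.
At moss: go left to tulip.
  At tulip: go left to rye.
    At rye: no left child.
    At rye: go right to ivy.
      ivy is a leaf — visit ivy.
    Visit rye.
  At tulip: go right to fig.
    fig is a leaf — visit fig.
  Visit tulip.
At moss: go right to yew.
  At yew: go left to rose.
    rose is a leaf — visit rose.
  At yew: go right to ash.
    At ash: no left child.
    At ash: go right to sage.
      At sage: no left child.
      At sage: go right to lime.
        At lime: no left child.
        At lime: go right to teak.
          teak is a leaf — visit teak.
        Visit lime.
      Visit sage.
    Visit ash.
  Visit yew.
Visit moss.
Full post-order sequence: ivy, rye, fig, tulip, rose, teak, lime, sage, ash, yew, moss.

fig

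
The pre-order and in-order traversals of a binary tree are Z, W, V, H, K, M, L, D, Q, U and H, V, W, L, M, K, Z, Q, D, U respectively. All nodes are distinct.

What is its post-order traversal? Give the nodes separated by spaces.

H V L M K W Q U D Z

The first element of pre-order is the root; it splits in-order into left and right subtrees.
Root Z: left subtree has 6 nodes {H, V, W, L, M, K}, right has 3 {Q, D, U}.
  Root W: left subtree has 2 nodes {H, V}, right has 3 {L, M, K}.
    Root V: left subtree has 1 node {H}, right has 0 { }.
    Root K: left subtree has 2 nodes {L, M}, right has 0 { }.
      Root M: left subtree has 1 node {L}, right has 0 { }.
  Root D: left subtree has 1 node {Q}, right has 1 {U}.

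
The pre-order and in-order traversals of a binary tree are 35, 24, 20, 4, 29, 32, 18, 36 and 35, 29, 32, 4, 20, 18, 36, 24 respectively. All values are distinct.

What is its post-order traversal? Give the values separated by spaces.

The first element of pre-order is the root; it splits in-order into left and right subtrees.
Root 35: left subtree has 0 nodes { }, right has 7 {29, 32, 4, 20, 18, 36, 24}.
  Root 24: left subtree has 6 nodes {29, 32, 4, 20, 18, 36}, right has 0 { }.
    Root 20: left subtree has 3 nodes {29, 32, 4}, right has 2 {18, 36}.
      Root 4: left subtree has 2 nodes {29, 32}, right has 0 { }.
        Root 29: left subtree has 0 nodes { }, right has 1 {32}.
      Root 18: left subtree has 0 nodes { }, right has 1 {36}.

32 29 4 36 18 20 24 35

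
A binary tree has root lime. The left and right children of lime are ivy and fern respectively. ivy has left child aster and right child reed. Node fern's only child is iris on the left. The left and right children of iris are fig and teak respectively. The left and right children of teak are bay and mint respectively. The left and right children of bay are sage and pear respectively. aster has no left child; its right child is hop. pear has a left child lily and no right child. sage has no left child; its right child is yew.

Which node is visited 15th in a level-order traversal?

lily

Level-order visits nodes level by level from the root, left to right within each level.
Level 0: lime
Level 1: ivy, fern
Level 2: aster, reed, iris
Level 3: hop, fig, teak
Level 4: bay, mint
Level 5: sage, pear
Level 6: yew, lily
Full level-order sequence: lime, ivy, fern, aster, reed, iris, hop, fig, teak, bay, mint, sage, pear, yew, lily.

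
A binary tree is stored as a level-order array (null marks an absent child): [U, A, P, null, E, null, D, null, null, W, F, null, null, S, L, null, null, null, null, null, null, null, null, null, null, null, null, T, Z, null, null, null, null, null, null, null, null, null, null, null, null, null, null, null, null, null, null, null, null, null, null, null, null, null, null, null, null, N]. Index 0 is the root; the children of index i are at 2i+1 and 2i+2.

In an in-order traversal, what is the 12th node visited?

L

In-order visits the left subtree, then the node, then the right subtree.
At U: go left to A.
  At A: no left child.
  Visit A.
  At A: go right to E.
    At E: go left to W.
      W is a leaf — visit W.
    Visit E.
    At E: go right to F.
      F is a leaf — visit F.
Visit U.
At U: go right to P.
  At P: no left child.
  Visit P.
  At P: go right to D.
    At D: go left to S.
      At S: go left to T.
        T is a leaf — visit T.
      Visit S.
      At S: go right to Z.
        At Z: go left to N.
          N is a leaf — visit N.
        Visit Z.
        At Z: no right child.
    Visit D.
    At D: go right to L.
      L is a leaf — visit L.
Full in-order sequence: A, W, E, F, U, P, T, S, N, Z, D, L.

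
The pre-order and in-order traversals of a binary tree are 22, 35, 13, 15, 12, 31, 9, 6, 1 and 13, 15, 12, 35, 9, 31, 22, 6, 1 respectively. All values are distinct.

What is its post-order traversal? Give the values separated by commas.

The first element of pre-order is the root; it splits in-order into left and right subtrees.
Root 22: left subtree has 6 nodes {13, 15, 12, 35, 9, 31}, right has 2 {6, 1}.
  Root 35: left subtree has 3 nodes {13, 15, 12}, right has 2 {9, 31}.
    Root 13: left subtree has 0 nodes { }, right has 2 {15, 12}.
      Root 15: left subtree has 0 nodes { }, right has 1 {12}.
    Root 31: left subtree has 1 node {9}, right has 0 { }.
  Root 6: left subtree has 0 nodes { }, right has 1 {1}.

12, 15, 13, 9, 31, 35, 1, 6, 22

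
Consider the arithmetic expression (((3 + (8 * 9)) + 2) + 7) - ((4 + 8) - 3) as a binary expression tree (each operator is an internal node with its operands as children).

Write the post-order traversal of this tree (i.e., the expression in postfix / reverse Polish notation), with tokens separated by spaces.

Post-order on an expression tree gives postfix notation: for each operator, emit left operand, right operand, then the operator.

3 8 9 * + 2 + 7 + 4 8 + 3 - -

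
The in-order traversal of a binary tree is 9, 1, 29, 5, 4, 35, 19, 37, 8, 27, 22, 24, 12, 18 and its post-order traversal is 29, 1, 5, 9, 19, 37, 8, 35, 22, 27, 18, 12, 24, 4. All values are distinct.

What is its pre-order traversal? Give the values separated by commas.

4, 9, 5, 1, 29, 24, 27, 35, 8, 37, 19, 22, 12, 18

The last element of post-order is the root; it splits in-order into left and right subtrees.
Root 4: left subtree has 4 nodes {9, 1, 29, 5}, right has 9 {35, 19, 37, 8, 27, 22, 24, 12, 18}.
  Root 9: left subtree has 0 nodes { }, right has 3 {1, 29, 5}.
    Root 5: left subtree has 2 nodes {1, 29}, right has 0 { }.
      Root 1: left subtree has 0 nodes { }, right has 1 {29}.
  Root 24: left subtree has 6 nodes {35, 19, 37, 8, 27, 22}, right has 2 {12, 18}.
    Root 27: left subtree has 4 nodes {35, 19, 37, 8}, right has 1 {22}.
      Root 35: left subtree has 0 nodes { }, right has 3 {19, 37, 8}.
        Root 8: left subtree has 2 nodes {19, 37}, right has 0 { }.
          Root 37: left subtree has 1 node {19}, right has 0 { }.
    Root 12: left subtree has 0 nodes { }, right has 1 {18}.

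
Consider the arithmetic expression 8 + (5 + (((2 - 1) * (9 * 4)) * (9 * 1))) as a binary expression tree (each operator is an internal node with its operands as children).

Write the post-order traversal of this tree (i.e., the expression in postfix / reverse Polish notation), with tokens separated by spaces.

8 5 2 1 - 9 4 * * 9 1 * * + +

Post-order on an expression tree gives postfix notation: for each operator, emit left operand, right operand, then the operator.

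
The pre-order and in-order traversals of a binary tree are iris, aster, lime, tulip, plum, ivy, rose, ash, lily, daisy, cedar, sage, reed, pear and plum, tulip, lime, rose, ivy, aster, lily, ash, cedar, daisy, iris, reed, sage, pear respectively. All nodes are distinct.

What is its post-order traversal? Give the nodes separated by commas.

The first element of pre-order is the root; it splits in-order into left and right subtrees.
Root iris: left subtree has 10 nodes {plum, tulip, lime, rose, ivy, aster, lily, ash, cedar, daisy}, right has 3 {reed, sage, pear}.
  Root aster: left subtree has 5 nodes {plum, tulip, lime, rose, ivy}, right has 4 {lily, ash, cedar, daisy}.
    Root lime: left subtree has 2 nodes {plum, tulip}, right has 2 {rose, ivy}.
      Root tulip: left subtree has 1 node {plum}, right has 0 { }.
      Root ivy: left subtree has 1 node {rose}, right has 0 { }.
    Root ash: left subtree has 1 node {lily}, right has 2 {cedar, daisy}.
      Root daisy: left subtree has 1 node {cedar}, right has 0 { }.
  Root sage: left subtree has 1 node {reed}, right has 1 {pear}.

plum, tulip, rose, ivy, lime, lily, cedar, daisy, ash, aster, reed, pear, sage, iris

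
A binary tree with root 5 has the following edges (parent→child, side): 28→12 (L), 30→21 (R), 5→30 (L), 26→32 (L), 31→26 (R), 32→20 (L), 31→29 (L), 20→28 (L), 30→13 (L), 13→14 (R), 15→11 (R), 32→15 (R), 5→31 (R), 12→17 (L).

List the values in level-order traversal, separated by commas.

Level-order visits nodes level by level from the root, left to right within each level.
Level 0: 5
Level 1: 30, 31
Level 2: 13, 21, 29, 26
Level 3: 14, 32
Level 4: 20, 15
Level 5: 28, 11
Level 6: 12
Level 7: 17

5, 30, 31, 13, 21, 29, 26, 14, 32, 20, 15, 28, 11, 12, 17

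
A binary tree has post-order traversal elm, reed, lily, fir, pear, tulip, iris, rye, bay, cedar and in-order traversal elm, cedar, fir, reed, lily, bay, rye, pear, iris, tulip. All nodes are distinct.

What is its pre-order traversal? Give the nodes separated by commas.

The last element of post-order is the root; it splits in-order into left and right subtrees.
Root cedar: left subtree has 1 node {elm}, right has 8 {fir, reed, lily, bay, rye, pear, iris, tulip}.
  Root bay: left subtree has 3 nodes {fir, reed, lily}, right has 4 {rye, pear, iris, tulip}.
    Root fir: left subtree has 0 nodes { }, right has 2 {reed, lily}.
      Root lily: left subtree has 1 node {reed}, right has 0 { }.
    Root rye: left subtree has 0 nodes { }, right has 3 {pear, iris, tulip}.
      Root iris: left subtree has 1 node {pear}, right has 1 {tulip}.

cedar, elm, bay, fir, lily, reed, rye, iris, pear, tulip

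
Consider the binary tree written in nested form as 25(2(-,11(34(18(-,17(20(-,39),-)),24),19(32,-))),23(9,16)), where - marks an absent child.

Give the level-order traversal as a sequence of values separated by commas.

Level-order visits nodes level by level from the root, left to right within each level.
Level 0: 25
Level 1: 2, 23
Level 2: 11, 9, 16
Level 3: 34, 19
Level 4: 18, 24, 32
Level 5: 17
Level 6: 20
Level 7: 39

25, 2, 23, 11, 9, 16, 34, 19, 18, 24, 32, 17, 20, 39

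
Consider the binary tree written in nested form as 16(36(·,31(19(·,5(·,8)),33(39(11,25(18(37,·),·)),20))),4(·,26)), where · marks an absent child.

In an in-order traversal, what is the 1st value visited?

36

In-order visits the left subtree, then the node, then the right subtree.
At 16: go left to 36.
  At 36: no left child.
  Visit 36.
  At 36: go right to 31.
    At 31: go left to 19.
      At 19: no left child.
      Visit 19.
      At 19: go right to 5.
        At 5: no left child.
        Visit 5.
        At 5: go right to 8.
          8 is a leaf — visit 8.
    Visit 31.
    At 31: go right to 33.
      At 33: go left to 39.
        At 39: go left to 11.
          11 is a leaf — visit 11.
        Visit 39.
        At 39: go right to 25.
          At 25: go left to 18.
            At 18: go left to 37.
              37 is a leaf — visit 37.
            Visit 18.
            At 18: no right child.
          Visit 25.
          At 25: no right child.
      Visit 33.
      At 33: go right to 20.
        20 is a leaf — visit 20.
Visit 16.
At 16: go right to 4.
  At 4: no left child.
  Visit 4.
  At 4: go right to 26.
    26 is a leaf — visit 26.
Full in-order sequence: 36, 19, 5, 8, 31, 11, 39, 37, 18, 25, 33, 20, 16, 4, 26.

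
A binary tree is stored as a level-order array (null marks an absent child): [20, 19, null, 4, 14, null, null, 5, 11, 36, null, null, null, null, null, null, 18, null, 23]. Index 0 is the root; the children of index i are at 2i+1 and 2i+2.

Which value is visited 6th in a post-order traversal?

36

Post-order visits the left subtree, then the right subtree, then the node.
At 20: go left to 19.
  At 19: go left to 4.
    At 4: go left to 5.
      At 5: no left child.
      At 5: go right to 18.
        18 is a leaf — visit 18.
      Visit 5.
    At 4: go right to 11.
      At 11: no left child.
      At 11: go right to 23.
        23 is a leaf — visit 23.
      Visit 11.
    Visit 4.
  At 19: go right to 14.
    At 14: go left to 36.
      36 is a leaf — visit 36.
    At 14: no right child.
    Visit 14.
  Visit 19.
At 20: no right child.
Visit 20.
Full post-order sequence: 18, 5, 23, 11, 4, 36, 14, 19, 20.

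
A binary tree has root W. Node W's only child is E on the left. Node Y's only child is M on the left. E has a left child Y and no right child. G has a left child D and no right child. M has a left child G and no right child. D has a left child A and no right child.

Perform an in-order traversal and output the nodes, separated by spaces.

In-order visits the left subtree, then the node, then the right subtree.
At W: go left to E.
  At E: go left to Y.
    At Y: go left to M.
      At M: go left to G.
        At G: go left to D.
          At D: go left to A.
            A is a leaf — visit A.
          Visit D.
          At D: no right child.
        Visit G.
        At G: no right child.
      Visit M.
      At M: no right child.
    Visit Y.
    At Y: no right child.
  Visit E.
  At E: no right child.
Visit W.
At W: no right child.

A D G M Y E W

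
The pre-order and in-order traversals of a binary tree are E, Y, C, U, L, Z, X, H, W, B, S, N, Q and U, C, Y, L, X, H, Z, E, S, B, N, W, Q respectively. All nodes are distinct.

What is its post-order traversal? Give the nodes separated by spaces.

The first element of pre-order is the root; it splits in-order into left and right subtrees.
Root E: left subtree has 7 nodes {U, C, Y, L, X, H, Z}, right has 5 {S, B, N, W, Q}.
  Root Y: left subtree has 2 nodes {U, C}, right has 4 {L, X, H, Z}.
    Root C: left subtree has 1 node {U}, right has 0 { }.
    Root L: left subtree has 0 nodes { }, right has 3 {X, H, Z}.
      Root Z: left subtree has 2 nodes {X, H}, right has 0 { }.
        Root X: left subtree has 0 nodes { }, right has 1 {H}.
  Root W: left subtree has 3 nodes {S, B, N}, right has 1 {Q}.
    Root B: left subtree has 1 node {S}, right has 1 {N}.

U C H X Z L Y S N B Q W E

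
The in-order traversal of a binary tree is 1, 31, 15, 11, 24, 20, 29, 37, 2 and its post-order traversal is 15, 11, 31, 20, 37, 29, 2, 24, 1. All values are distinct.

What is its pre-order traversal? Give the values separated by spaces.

The last element of post-order is the root; it splits in-order into left and right subtrees.
Root 1: left subtree has 0 nodes { }, right has 8 {31, 15, 11, 24, 20, 29, 37, 2}.
  Root 24: left subtree has 3 nodes {31, 15, 11}, right has 4 {20, 29, 37, 2}.
    Root 31: left subtree has 0 nodes { }, right has 2 {15, 11}.
      Root 11: left subtree has 1 node {15}, right has 0 { }.
    Root 2: left subtree has 3 nodes {20, 29, 37}, right has 0 { }.
      Root 29: left subtree has 1 node {20}, right has 1 {37}.

1 24 31 11 15 2 29 20 37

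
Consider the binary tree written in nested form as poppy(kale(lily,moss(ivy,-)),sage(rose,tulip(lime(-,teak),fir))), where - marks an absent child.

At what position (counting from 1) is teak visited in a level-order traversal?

11

Level-order visits nodes level by level from the root, left to right within each level.
Level 0: poppy
Level 1: kale, sage
Level 2: lily, moss, rose, tulip
Level 3: ivy, lime, fir
Level 4: teak
Full level-order sequence: poppy, kale, sage, lily, moss, rose, tulip, ivy, lime, fir, teak.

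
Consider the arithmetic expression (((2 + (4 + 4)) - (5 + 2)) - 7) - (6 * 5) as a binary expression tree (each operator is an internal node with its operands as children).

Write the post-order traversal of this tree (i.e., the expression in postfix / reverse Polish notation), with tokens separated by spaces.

Post-order on an expression tree gives postfix notation: for each operator, emit left operand, right operand, then the operator.

2 4 4 + + 5 2 + - 7 - 6 5 * -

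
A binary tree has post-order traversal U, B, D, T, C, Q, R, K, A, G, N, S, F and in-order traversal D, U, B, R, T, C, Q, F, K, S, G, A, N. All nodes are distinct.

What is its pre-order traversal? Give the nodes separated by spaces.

F R D B U Q C T S K N G A

The last element of post-order is the root; it splits in-order into left and right subtrees.
Root F: left subtree has 7 nodes {D, U, B, R, T, C, Q}, right has 5 {K, S, G, A, N}.
  Root R: left subtree has 3 nodes {D, U, B}, right has 3 {T, C, Q}.
    Root D: left subtree has 0 nodes { }, right has 2 {U, B}.
      Root B: left subtree has 1 node {U}, right has 0 { }.
    Root Q: left subtree has 2 nodes {T, C}, right has 0 { }.
      Root C: left subtree has 1 node {T}, right has 0 { }.
  Root S: left subtree has 1 node {K}, right has 3 {G, A, N}.
    Root N: left subtree has 2 nodes {G, A}, right has 0 { }.
      Root G: left subtree has 0 nodes { }, right has 1 {A}.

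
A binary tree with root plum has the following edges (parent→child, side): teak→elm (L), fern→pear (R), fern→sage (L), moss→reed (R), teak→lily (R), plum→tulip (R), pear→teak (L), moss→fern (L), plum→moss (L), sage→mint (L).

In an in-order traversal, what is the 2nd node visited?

In-order visits the left subtree, then the node, then the right subtree.
At plum: go left to moss.
  At moss: go left to fern.
    At fern: go left to sage.
      At sage: go left to mint.
        mint is a leaf — visit mint.
      Visit sage.
      At sage: no right child.
    Visit fern.
    At fern: go right to pear.
      At pear: go left to teak.
        At teak: go left to elm.
          elm is a leaf — visit elm.
        Visit teak.
        At teak: go right to lily.
          lily is a leaf — visit lily.
      Visit pear.
      At pear: no right child.
  Visit moss.
  At moss: go right to reed.
    reed is a leaf — visit reed.
Visit plum.
At plum: go right to tulip.
  tulip is a leaf — visit tulip.
Full in-order sequence: mint, sage, fern, elm, teak, lily, pear, moss, reed, plum, tulip.

sage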